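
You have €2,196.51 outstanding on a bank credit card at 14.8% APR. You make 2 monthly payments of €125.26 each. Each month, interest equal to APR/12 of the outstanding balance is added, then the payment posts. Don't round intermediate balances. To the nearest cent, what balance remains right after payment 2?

€1,998.96

Monthly rate r = 14.8%/12 = 1.23333% = 0.0123333.
Each month: B ← B·(1+r) − €125.26.
Month 1: interest €27.09; balance after payment €2,098.34.
Month 2: interest €25.88; balance after payment €1,998.96.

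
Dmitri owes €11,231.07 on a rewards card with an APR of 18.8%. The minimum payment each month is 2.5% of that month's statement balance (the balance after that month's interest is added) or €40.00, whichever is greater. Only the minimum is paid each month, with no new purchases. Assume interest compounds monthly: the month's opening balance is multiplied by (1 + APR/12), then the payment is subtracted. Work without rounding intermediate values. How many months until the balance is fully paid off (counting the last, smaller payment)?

Monthly rate r = 18.8%/12 = 1.56667% = 0.0156667.
While 2.5% of the post-interest balance exceeds €40.00, each month B ← (B·(1+r))·(1 − 0.025), i.e. B shrinks by the factor (1+r)·0.975 = 0.99028.
This holds for months 1–201. Entering month 202 the balance is €1,575.22; 2.5% of the post-interest balance is now below €40.00, so the flat €40.00 minimum applies from here.
From month 202 a fixed €40.00 at rate r clears €1,575.22 in 62 more payments. Total: 201 + 62 = 263 months.

263 months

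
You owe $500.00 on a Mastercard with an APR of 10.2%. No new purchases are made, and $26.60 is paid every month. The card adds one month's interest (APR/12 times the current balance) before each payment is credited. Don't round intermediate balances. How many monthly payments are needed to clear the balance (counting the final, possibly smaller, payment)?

Monthly rate r = 10.2%/12 = 0.85% = 0.0085.
Recurrence: B ← B·(1+r) − $26.60.
Month 1: interest $4.25; balance after payment $477.65.
Month 2: interest $4.06; balance after payment $455.11.
Closed form: n = −ln(1 − rB₀/P)/ln(1+r) = −ln(0.84023)/ln(1.0085) ≈ 20.567, so the balance reaches zero during payment 21.

21 payments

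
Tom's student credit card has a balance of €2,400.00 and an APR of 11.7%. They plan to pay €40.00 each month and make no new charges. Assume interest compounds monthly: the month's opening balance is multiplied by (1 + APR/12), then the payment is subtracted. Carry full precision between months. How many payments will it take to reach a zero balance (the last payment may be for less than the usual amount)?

Monthly rate r = 11.7%/12 = 0.975% = 0.00975.
Recurrence: B ← B·(1+r) − €40.00.
Month 1: interest €23.40; balance after payment €2,383.40.
Month 2: interest €23.24; balance after payment €2,366.64.
Closed form: n = −ln(1 − rB₀/P)/ln(1+r) = −ln(0.415)/ln(1.00975) ≈ 90.642, so the balance reaches zero during payment 91.

91 payments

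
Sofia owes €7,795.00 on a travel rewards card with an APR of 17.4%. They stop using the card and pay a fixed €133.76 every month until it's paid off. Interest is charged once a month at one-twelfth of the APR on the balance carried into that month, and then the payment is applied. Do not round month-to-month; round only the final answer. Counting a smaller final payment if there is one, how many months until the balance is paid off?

130 months

Monthly rate r = 17.4%/12 = 1.45% = 0.0145.
Recurrence: B ← B·(1+r) − €133.76.
Month 1: interest €113.03; balance after payment €7,774.27.
Month 2: interest €112.73; balance after payment €7,753.23.
Closed form: n = −ln(1 − rB₀/P)/ln(1+r) = −ln(0.155)/ln(1.0145) ≈ 129.505, so the balance reaches zero during payment 130.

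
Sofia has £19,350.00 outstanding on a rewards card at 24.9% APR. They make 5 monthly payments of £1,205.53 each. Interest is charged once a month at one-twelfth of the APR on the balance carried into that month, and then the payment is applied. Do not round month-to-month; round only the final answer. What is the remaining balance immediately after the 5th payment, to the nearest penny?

£15,159.58

Monthly rate r = 24.9%/12 = 2.075% = 0.02075.
Each month: B ← B·(1+r) − £1,205.53.
Month 1: interest £401.51; balance after payment £18,545.98.
Month 2: interest £384.83; balance after payment £17,725.28.
Month 3: interest £367.80; balance after payment £16,887.55.
Month 4: interest £350.42; balance after payment £16,032.44.
Month 5: interest £332.67; balance after payment £15,159.58.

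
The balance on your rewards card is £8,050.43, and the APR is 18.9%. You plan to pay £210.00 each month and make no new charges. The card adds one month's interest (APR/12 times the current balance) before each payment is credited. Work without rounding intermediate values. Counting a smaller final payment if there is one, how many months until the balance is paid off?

60 months

Monthly rate r = 18.9%/12 = 1.575% = 0.01575.
Recurrence: B ← B·(1+r) − £210.00.
Month 1: interest £126.79; balance after payment £7,967.22.
Month 2: interest £125.48; balance after payment £7,882.71.
Closed form: n = −ln(1 − rB₀/P)/ln(1+r) = −ln(0.39622)/ln(1.01575) ≈ 59.242, so the balance reaches zero during payment 60.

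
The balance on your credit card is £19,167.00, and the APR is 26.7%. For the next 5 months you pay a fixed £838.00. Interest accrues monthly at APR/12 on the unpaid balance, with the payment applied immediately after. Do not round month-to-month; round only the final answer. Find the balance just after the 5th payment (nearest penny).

£17,015.70

Monthly rate r = 26.7%/12 = 2.225% = 0.02225.
Each month: B ← B·(1+r) − £838.00.
Month 1: interest £426.47; balance after payment £18,755.47.
Month 2: interest £417.31; balance after payment £18,334.77.
Month 3: interest £407.95; balance after payment £17,904.72.
Month 4: interest £398.38; balance after payment £17,465.10.
Month 5: interest £388.60; balance after payment £17,015.70.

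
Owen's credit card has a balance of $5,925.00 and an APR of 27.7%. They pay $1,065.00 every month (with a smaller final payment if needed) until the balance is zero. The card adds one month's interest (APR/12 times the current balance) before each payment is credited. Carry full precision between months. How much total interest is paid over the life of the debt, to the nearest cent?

$489.71

Monthly rate r = 27.7%/12 = 2.30833% = 0.0230833.
Payoff takes n = ⌈−ln(1 − rB₀/P)/ln(1+r)⌉ = ⌈6.023⌉ = 7 payments; the last is $24.71.
Total paid = 6·$1,065.00 + $24.71 = $6,414.71.
Total interest = total paid − principal = $6,414.71 − $5,925.00 = $489.71.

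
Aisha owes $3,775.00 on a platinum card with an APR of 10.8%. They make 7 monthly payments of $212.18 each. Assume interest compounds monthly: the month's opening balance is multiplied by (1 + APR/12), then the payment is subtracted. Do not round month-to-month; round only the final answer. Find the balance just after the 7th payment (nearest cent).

$2,493.37

Monthly rate r = 10.8%/12 = 0.9% = 0.009.
Each month: B ← B·(1+r) − $212.18.
Month 1: interest $33.98; balance after payment $3,596.80.
Month 2: interest $32.37; balance after payment $3,416.99.
Month 3: interest $30.75; balance after payment $3,235.56.
Month 4: interest $29.12; balance after payment $3,052.50.
Month 5: interest $27.47; balance after payment $2,867.79.
Month 6: interest $25.81; balance after payment $2,681.42.
Month 7: interest $24.13; balance after payment $2,493.37.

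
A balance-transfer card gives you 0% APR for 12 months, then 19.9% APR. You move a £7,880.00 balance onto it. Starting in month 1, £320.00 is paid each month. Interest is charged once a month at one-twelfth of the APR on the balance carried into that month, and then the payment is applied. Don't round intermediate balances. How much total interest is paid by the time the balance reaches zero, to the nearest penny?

£531.12

Promo months 1–12 at r₀ = 0%/12 = 0; months 13+ at r₁ = 19.9%/12 = 0.0165833.
After month 12 (no interest yet): B = £7,880.00 − 12·£320.00 = £4,040.00.
Then at r₁ with £320.00/mo: n₂ = −ln(1 − r₁·B/P)/ln(1+r₁) ≈ 14.28 → 15 more payments.
Total paid = 26·£320.00 + £91.12 = £8,411.12; interest = £8,411.12 − £7,880.00 = £531.12.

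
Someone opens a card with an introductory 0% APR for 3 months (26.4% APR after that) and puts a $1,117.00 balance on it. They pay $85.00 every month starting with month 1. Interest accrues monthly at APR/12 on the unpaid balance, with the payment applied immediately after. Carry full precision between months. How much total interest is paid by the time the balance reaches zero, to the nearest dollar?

Promo months 1–3 at r₀ = 0%/12 = 0; months 4+ at r₁ = 26.4%/12 = 0.022.
After month 3 (no interest yet): B = $1,117.00 − 3·$85.00 = $862.00.
Then at r₁ with $85.00/mo: n₂ = −ln(1 − r₁·B/P)/ln(1+r₁) ≈ 11.60 → 12 more payments.
Total paid = 14·$85.00 + $51.29 = $1,241.29; interest = $1,241.29 − $1,117.00 = $124.29.

$124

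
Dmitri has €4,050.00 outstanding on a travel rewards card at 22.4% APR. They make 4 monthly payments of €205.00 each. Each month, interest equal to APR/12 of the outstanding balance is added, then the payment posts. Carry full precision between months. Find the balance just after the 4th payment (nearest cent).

€3,517.73

Monthly rate r = 22.4%/12 = 1.86667% = 0.0186667.
Each month: B ← B·(1+r) − €205.00.
Month 1: interest €75.60; balance after payment €3,920.60.
Month 2: interest €73.18; balance after payment €3,788.78.
Month 3: interest €70.72; balance after payment €3,654.51.
Month 4: interest €68.22; balance after payment €3,517.73.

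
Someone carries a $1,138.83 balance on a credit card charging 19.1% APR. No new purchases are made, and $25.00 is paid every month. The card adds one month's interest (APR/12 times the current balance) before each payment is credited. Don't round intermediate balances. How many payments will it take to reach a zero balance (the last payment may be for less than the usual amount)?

Monthly rate r = 19.1%/12 = 1.59167% = 0.0159167.
Recurrence: B ← B·(1+r) − $25.00.
Month 1: interest $18.13; balance after payment $1,131.96.
Month 2: interest $18.02; balance after payment $1,124.97.
Closed form: n = −ln(1 − rB₀/P)/ln(1+r) = −ln(0.27494)/ln(1.01592) ≈ 81.765, so the balance reaches zero during payment 82.

82 payments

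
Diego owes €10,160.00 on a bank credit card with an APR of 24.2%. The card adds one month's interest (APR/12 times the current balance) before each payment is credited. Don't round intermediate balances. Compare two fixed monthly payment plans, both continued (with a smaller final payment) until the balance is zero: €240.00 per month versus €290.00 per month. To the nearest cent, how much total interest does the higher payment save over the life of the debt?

€5,299.12

Monthly rate r = 24.2%/12 = 2.01667% = 0.0201667.
At €240.00/mo: n = ⌈−ln(1 − rB₀/P)/ln(1+r)⌉ = 97 payments (last €66.72); total interest = total paid − €10,160.00 = €12,946.72.
At €290.00/mo: 62 payments (last €117.60); total interest €7,647.60.
Interest saved = €12,946.72 − €7,647.60 = €5,299.12.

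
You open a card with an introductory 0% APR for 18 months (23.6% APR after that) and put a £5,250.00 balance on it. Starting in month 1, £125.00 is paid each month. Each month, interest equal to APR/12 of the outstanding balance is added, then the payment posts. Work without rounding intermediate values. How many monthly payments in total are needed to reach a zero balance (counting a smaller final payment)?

51 months

Promo months 1–18 at r₀ = 0%/12 = 0; months 19+ at r₁ = 23.6%/12 = 0.0196667.
After month 18 (no interest yet): B = £5,250.00 − 18·£125.00 = £3,000.00.
Then at r₁ with £125.00/mo: n₂ = −ln(1 − r₁·B/P)/ln(1+r₁) ≈ 32.79 → 33 more payments.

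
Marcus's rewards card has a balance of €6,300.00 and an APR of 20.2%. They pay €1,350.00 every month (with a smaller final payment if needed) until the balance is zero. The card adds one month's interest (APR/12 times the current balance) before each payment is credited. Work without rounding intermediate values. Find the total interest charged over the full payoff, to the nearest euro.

€317

Monthly rate r = 20.2%/12 = 1.68333% = 0.0168333.
Payoff takes n = ⌈−ln(1 − rB₀/P)/ln(1+r)⌉ = ⌈4.901⌉ = 5 payments; the last is €1,217.30.
Total paid = 4·€1,350.00 + €1,217.30 = €6,617.30.
Total interest = total paid − principal = €6,617.30 − €6,300.00 = €317.30.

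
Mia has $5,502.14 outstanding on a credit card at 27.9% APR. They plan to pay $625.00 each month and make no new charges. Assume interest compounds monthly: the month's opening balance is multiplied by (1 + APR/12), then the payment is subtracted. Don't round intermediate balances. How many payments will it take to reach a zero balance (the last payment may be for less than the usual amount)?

Monthly rate r = 27.9%/12 = 2.325% = 0.02325.
Recurrence: B ← B·(1+r) − $625.00.
Month 1: interest $127.92; balance after payment $5,005.06.
Month 2: interest $116.37; balance after payment $4,496.43.
Closed form: n = −ln(1 − rB₀/P)/ln(1+r) = −ln(0.79532)/ln(1.02325) ≈ 9.964, so the balance reaches zero during payment 10.

10 months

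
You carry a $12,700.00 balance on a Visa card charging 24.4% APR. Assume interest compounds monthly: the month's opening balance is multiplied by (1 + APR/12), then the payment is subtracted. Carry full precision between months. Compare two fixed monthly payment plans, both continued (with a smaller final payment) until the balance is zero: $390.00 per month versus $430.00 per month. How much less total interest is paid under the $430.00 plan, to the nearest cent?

$1,420.38

Monthly rate r = 24.4%/12 = 2.03333% = 0.0203333.
At $390.00/mo: n = ⌈−ln(1 − rB₀/P)/ln(1+r)⌉ = 54 payments (last $354.06); total interest = total paid − $12,700.00 = $8,324.06.
At $430.00/mo: 46 payments (last $253.68); total interest $6,903.68.
Interest saved = $8,324.06 − $6,903.68 = $1,420.38.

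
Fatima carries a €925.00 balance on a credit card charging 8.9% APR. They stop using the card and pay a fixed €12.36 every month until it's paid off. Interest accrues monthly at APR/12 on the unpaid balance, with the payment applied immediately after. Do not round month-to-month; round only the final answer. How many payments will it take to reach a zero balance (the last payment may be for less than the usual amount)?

Monthly rate r = 8.9%/12 = 0.741667% = 0.00741667.
Recurrence: B ← B·(1+r) − €12.36.
Month 1: interest €6.86; balance after payment €919.50.
Month 2: interest €6.82; balance after payment €913.96.
Closed form: n = −ln(1 − rB₀/P)/ln(1+r) = −ln(0.44495)/ln(1.00742) ≈ 109.590, so the balance reaches zero during payment 110.

110 payments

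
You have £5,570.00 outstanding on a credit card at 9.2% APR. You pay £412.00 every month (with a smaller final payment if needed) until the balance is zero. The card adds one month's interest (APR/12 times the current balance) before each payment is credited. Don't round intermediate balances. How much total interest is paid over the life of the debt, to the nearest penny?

Monthly rate r = 9.2%/12 = 0.766667% = 0.00766667.
Payoff takes n = ⌈−ln(1 − rB₀/P)/ln(1+r)⌉ = ⌈14.327⌉ = 15 payments; the last is £135.16.
Total paid = 14·£412.00 + £135.16 = £5,903.16.
Total interest = total paid − principal = £5,903.16 − £5,570.00 = £333.16.

£333.16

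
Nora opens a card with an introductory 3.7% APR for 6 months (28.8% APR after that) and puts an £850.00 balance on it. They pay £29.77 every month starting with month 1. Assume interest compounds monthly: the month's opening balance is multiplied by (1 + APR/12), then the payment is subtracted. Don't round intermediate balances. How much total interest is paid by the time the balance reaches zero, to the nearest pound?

£339

Promo months 1–6 at r₀ = 3.7%/12 = 0.00308333; months 7+ at r₁ = 28.8%/12 = 0.024.
After month 6: iterate B ← B·(1+r₀) − £29.77 for 6 months → £685.84.
Then at r₁ with £29.77/mo: n₂ = −ln(1 − r₁·B/P)/ln(1+r₁) ≈ 33.94 → 34 more payments.
Total paid = 39·£29.77 + £28.09 = £1,189.12; interest = £1,189.12 − £850.00 = £339.12.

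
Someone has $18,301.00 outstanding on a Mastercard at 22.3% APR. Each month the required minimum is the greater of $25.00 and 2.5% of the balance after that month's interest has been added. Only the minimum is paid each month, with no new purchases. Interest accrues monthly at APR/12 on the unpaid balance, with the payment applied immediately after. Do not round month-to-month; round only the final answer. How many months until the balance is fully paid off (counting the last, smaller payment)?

Monthly rate r = 22.3%/12 = 1.85833% = 0.0185833.
While 2.5% of the post-interest balance exceeds $25.00, each month B ← (B·(1+r))·(1 − 0.025), i.e. B shrinks by the factor (1+r)·0.975 = 0.99312.
This holds for months 1–424. Entering month 425 the balance is $979.44; 2.5% of the post-interest balance is now below $25.00, so the flat $25.00 minimum applies from here.
From month 425 a fixed $25.00 at rate r clears $979.44 in 71 more payments. Total: 424 + 71 = 495 months.

495 months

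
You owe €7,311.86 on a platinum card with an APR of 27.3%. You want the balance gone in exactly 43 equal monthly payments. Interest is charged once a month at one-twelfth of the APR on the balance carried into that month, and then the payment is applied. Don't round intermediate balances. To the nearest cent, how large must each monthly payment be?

Monthly rate r = 27.3%/12 = 2.275% = 0.02275.
Level-payment amortization: P = B₀·r / (1 − (1+r)^(−n)) = 7311.86·0.02275 / (1 − 1.02275^(−43)).
Denominator 1 − (1+r)^(−43) = 0.619887625.
P = 166.345 / 0.619887625 ≈ 268.35.

€268.35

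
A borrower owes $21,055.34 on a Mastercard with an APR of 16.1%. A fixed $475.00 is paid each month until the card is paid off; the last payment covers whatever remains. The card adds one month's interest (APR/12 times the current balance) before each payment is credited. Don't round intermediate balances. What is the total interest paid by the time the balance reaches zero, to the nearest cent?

$11,135.17

Monthly rate r = 16.1%/12 = 1.34167% = 0.0134167.
Payoff takes n = ⌈−ln(1 − rB₀/P)/ln(1+r)⌉ = ⌈67.768⌉ = 68 payments; the last is $365.51.
Total paid = 67·$475.00 + $365.51 = $32,190.51.
Total interest = total paid − principal = $32,190.51 − $21,055.34 = $11,135.17.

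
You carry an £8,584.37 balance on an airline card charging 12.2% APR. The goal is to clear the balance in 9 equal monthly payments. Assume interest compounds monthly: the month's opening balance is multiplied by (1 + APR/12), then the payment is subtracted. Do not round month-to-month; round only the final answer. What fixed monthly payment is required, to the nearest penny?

£1,002.96

Monthly rate r = 12.2%/12 = 1.01667% = 0.0101667.
Level-payment amortization: P = B₀·r / (1 − (1+r)^(−n)) = 8584.37·0.0101667 / (1 − 1.01017^(−9)).
Denominator 1 − (1+r)^(−9) = 0.0870169865.
P = 87.2744 / 0.0870169865 ≈ 1002.96.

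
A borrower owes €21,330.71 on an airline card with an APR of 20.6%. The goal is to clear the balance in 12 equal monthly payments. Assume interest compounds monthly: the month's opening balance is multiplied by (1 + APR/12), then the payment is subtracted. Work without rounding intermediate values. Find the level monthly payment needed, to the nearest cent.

€1,982.09

Monthly rate r = 20.6%/12 = 1.71667% = 0.0171667.
Level-payment amortization: P = B₀·r / (1 − (1+r)^(−n)) = 21330.71·0.0171667 / (1 − 1.01717^(−12)).
Denominator 1 − (1+r)^(−12) = 0.184742946.
P = 366.177 / 0.184742946 ≈ 1982.09.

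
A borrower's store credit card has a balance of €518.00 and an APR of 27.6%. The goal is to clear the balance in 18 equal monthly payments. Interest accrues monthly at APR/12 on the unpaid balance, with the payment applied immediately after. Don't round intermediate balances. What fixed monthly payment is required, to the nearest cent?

€35.47

Monthly rate r = 27.6%/12 = 2.3% = 0.023.
Level-payment amortization: P = B₀·r / (1 − (1+r)^(−n)) = 518.00·0.023 / (1 − 1.023^(−18)).
Denominator 1 − (1+r)^(−18) = 0.335892182.
P = 11.914 / 0.335892182 ≈ 35.47.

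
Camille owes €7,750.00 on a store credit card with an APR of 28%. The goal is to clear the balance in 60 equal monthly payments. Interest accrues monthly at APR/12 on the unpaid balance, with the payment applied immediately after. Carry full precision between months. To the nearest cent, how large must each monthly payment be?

€241.30

Monthly rate r = 28%/12 = 2.33333% = 0.0233333.
Level-payment amortization: P = B₀·r / (1 − (1+r)^(−n)) = 7750.00·0.0233333 / (1 − 1.02333^(−60)).
Denominator 1 − (1+r)^(−60) = 0.749404796.
P = 180.833 / 0.749404796 ≈ 241.30.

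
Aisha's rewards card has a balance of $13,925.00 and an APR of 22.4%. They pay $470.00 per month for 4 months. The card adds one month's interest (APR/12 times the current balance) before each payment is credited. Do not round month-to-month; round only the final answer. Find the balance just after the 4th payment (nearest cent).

$13,060.91

Monthly rate r = 22.4%/12 = 1.86667% = 0.0186667.
Each month: B ← B·(1+r) − $470.00.
Month 1: interest $259.93; balance after payment $13,714.93.
Month 2: interest $256.01; balance after payment $13,500.95.
Month 3: interest $252.02; balance after payment $13,282.96.
Month 4: interest $247.95; balance after payment $13,060.91.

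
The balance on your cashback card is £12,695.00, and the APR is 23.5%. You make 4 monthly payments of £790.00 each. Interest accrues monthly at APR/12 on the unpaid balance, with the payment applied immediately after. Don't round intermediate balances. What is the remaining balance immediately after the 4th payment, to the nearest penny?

Monthly rate r = 23.5%/12 = 1.95833% = 0.0195833.
Each month: B ← B·(1+r) − £790.00.
Month 1: interest £248.61; balance after payment £12,153.61.
Month 2: interest £238.01; balance after payment £11,601.62.
Month 3: interest £227.20; balance after payment £11,038.82.
Month 4: interest £216.18; balance after payment £10,464.99.

£10,464.99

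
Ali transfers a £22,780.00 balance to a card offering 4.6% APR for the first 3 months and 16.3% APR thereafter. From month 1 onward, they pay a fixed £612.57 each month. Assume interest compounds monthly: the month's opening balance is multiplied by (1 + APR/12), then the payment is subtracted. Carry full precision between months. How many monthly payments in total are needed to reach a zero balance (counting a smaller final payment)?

51 months

Promo months 1–3 at r₀ = 4.6%/12 = 0.00383333; months 4+ at r₁ = 16.3%/12 = 0.0135833.
After month 3: iterate B ← B·(1+r₀) − £612.57 for 3 months → £21,198.21.
Then at r₁ with £612.57/mo: n₂ = −ln(1 − r₁·B/P)/ln(1+r₁) ≈ 47.06 → 48 more payments.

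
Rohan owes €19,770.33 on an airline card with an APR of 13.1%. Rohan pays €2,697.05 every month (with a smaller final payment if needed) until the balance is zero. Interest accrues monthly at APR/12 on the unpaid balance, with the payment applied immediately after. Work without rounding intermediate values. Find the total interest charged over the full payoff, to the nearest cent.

€951.39

Monthly rate r = 13.1%/12 = 1.09167% = 0.0109167.
Payoff takes n = ⌈−ln(1 − rB₀/P)/ln(1+r)⌉ = ⌈7.682⌉ = 8 payments; the last is €1,842.37.
Total paid = 7·€2,697.05 + €1,842.37 = €20,721.72.
Total interest = total paid − principal = €20,721.72 − €19,770.33 = €951.39.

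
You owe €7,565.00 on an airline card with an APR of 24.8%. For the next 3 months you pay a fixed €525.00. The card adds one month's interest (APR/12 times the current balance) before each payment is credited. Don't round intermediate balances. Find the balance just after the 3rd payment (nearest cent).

Monthly rate r = 24.8%/12 = 2.06667% = 0.0206667.
Each month: B ← B·(1+r) − €525.00.
Month 1: interest €156.34; balance after payment €7,196.34.
Month 2: interest €148.72; balance after payment €6,820.07.
Month 3: interest €140.95; balance after payment €6,436.02.

€6,436.02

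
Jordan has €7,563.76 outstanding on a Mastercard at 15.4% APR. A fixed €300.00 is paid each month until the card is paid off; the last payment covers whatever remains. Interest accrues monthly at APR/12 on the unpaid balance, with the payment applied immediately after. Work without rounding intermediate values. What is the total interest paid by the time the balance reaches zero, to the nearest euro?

€1,633

Monthly rate r = 15.4%/12 = 1.28333% = 0.0128333.
Payoff takes n = ⌈−ln(1 − rB₀/P)/ln(1+r)⌉ = ⌈30.656⌉ = 31 payments; the last is €197.16.
Total paid = 30·€300.00 + €197.16 = €9,197.16.
Total interest = total paid − principal = €9,197.16 − €7,563.76 = €1,633.40.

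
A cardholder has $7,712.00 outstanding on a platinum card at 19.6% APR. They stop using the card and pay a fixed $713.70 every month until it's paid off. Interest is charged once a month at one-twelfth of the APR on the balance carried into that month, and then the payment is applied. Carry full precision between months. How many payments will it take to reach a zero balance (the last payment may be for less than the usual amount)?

Monthly rate r = 19.6%/12 = 1.63333% = 0.0163333.
Recurrence: B ← B·(1+r) − $713.70.
Month 1: interest $125.96; balance after payment $7,124.26.
Month 2: interest $116.36; balance after payment $6,526.93.
Closed form: n = −ln(1 − rB₀/P)/ln(1+r) = −ln(0.82351)/ln(1.01633) ≈ 11.986, so the balance reaches zero during payment 12.

12 payments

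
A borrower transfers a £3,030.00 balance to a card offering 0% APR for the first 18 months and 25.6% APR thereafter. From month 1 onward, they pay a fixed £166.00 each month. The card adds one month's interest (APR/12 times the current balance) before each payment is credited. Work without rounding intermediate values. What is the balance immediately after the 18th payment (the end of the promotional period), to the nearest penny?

Promo months 1–18 at r₀ = 0%/12 = 0; months 19+ at r₁ = 25.6%/12 = 0.0213333.
After month 18 (no interest yet): B = £3,030.00 − 18·£166.00 = £42.00.

£42.00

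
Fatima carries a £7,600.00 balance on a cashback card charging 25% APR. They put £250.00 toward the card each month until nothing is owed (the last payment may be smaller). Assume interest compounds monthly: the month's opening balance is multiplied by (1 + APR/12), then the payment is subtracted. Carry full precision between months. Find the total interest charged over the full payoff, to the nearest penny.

£4,565.19

Monthly rate r = 25%/12 = 2.08333% = 0.0208333.
Payoff takes n = ⌈−ln(1 − rB₀/P)/ln(1+r)⌉ = ⌈48.658⌉ = 49 payments; the last is £165.19.
Total paid = 48·£250.00 + £165.19 = £12,165.19.
Total interest = total paid − principal = £12,165.19 − £7,600.00 = £4,565.19.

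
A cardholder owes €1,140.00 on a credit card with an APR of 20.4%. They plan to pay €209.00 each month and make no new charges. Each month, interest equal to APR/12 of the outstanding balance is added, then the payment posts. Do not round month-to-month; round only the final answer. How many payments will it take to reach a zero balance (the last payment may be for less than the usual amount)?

Monthly rate r = 20.4%/12 = 1.7% = 0.017.
Recurrence: B ← B·(1+r) − €209.00.
Month 1: interest €19.38; balance after payment €950.38.
Month 2: interest €16.16; balance after payment €757.54.
Month 3: interest €12.88; balance after payment €561.41.
Month 4: interest €9.54; balance after payment €361.96.
Month 5: interest €6.15; balance after payment €159.11.
Month 6: interest €2.70; balance after payment €0.00.

6 months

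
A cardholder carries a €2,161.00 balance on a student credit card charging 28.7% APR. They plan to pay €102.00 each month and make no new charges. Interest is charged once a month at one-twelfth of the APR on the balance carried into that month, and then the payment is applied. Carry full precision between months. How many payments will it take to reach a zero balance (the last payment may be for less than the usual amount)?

Monthly rate r = 28.7%/12 = 2.39167% = 0.0239167.
Recurrence: B ← B·(1+r) − €102.00.
Month 1: interest €51.68; balance after payment €2,110.68.
Month 2: interest €50.48; balance after payment €2,059.16.
Closed form: n = −ln(1 − rB₀/P)/ln(1+r) = −ln(0.49329)/ln(1.02392) ≈ 29.898, so the balance reaches zero during payment 30.

30 months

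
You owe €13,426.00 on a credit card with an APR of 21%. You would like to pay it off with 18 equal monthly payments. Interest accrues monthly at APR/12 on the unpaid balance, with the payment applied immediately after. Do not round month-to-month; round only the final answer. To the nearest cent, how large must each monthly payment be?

€875.98

Monthly rate r = 21%/12 = 1.75% = 0.0175.
Level-payment amortization: P = B₀·r / (1 − (1+r)^(−n)) = 13426.00·0.0175 / (1 − 1.0175^(−18)).
Denominator 1 − (1+r)^(−18) = 0.268220098.
P = 234.955 / 0.268220098 ≈ 875.98.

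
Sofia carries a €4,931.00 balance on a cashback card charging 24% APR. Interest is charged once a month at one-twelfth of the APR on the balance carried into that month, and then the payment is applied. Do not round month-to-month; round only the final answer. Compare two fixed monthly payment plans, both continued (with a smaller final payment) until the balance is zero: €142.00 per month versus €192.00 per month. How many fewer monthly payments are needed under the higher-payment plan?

Monthly rate r = 24%/12 = 2% = 0.02.
At €142.00/mo: n = ⌈−ln(1 − rB₀/P)/ln(1+r)⌉ = 60 payments (last €125.44); total interest = total paid − €4,931.00 = €3,572.44.
At €192.00/mo: 37 payments (last €77.28); total interest €2,058.28.
Payments saved = 60 − 37 = 23.

23 fewer payments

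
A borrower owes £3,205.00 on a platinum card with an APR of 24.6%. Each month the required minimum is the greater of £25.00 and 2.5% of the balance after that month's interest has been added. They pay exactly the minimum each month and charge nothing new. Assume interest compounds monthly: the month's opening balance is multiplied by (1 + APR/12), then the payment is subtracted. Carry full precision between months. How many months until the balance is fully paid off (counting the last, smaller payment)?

317 months

Monthly rate r = 24.6%/12 = 2.05% = 0.0205.
While 2.5% of the post-interest balance exceeds £25.00, each month B ← (B·(1+r))·(1 − 0.025), i.e. B shrinks by the factor (1+r)·0.975 = 0.99499.
This holds for months 1–236. Entering month 237 the balance is £979.01; 2.5% of the post-interest balance is now below £25.00, so the flat £25.00 minimum applies from here.
From month 237 a fixed £25.00 at rate r clears £979.01 in 81 more payments. Total: 236 + 81 = 317 months.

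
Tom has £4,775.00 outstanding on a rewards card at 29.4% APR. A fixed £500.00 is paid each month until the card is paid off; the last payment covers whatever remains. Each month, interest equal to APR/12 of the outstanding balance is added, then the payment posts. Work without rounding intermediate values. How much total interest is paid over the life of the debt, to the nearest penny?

£731.04

Monthly rate r = 29.4%/12 = 2.45% = 0.0245.
Payoff takes n = ⌈−ln(1 − rB₀/P)/ln(1+r)⌉ = ⌈11.012⌉ = 12 payments; the last is £6.04.
Total paid = 11·£500.00 + £6.04 = £5,506.04.
Total interest = total paid − principal = £5,506.04 − £4,775.00 = £731.04.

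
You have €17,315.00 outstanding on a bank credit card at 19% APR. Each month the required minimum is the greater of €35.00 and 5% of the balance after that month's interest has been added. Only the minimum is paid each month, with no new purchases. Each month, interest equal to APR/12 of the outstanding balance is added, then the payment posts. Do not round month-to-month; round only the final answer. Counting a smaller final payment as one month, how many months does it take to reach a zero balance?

Monthly rate r = 19%/12 = 1.58333% = 0.0158333.
While 5% of the post-interest balance exceeds €35.00, each month B ← (B·(1+r))·(1 − 0.05), i.e. B shrinks by the factor (1+r)·0.95 = 0.96504.
This holds for months 1–91. Entering month 92 the balance is €679.38; 5% of the post-interest balance is now below €35.00, so the flat €35.00 minimum applies from here.
From month 92 a fixed €35.00 at rate r clears €679.38 in 24 more payments. Total: 91 + 24 = 115 months.

115 months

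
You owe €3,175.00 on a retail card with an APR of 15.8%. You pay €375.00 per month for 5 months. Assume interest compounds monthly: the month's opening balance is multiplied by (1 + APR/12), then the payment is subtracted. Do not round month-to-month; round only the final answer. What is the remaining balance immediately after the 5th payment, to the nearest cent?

€1,464.57

Monthly rate r = 15.8%/12 = 1.31667% = 0.0131667.
Each month: B ← B·(1+r) − €375.00.
Month 1: interest €41.80; balance after payment €2,841.80.
Month 2: interest €37.42; balance after payment €2,504.22.
Month 3: interest €32.97; balance after payment €2,162.19.
Month 4: interest €28.47; balance after payment €1,815.66.
Month 5: interest €23.91; balance after payment €1,464.57.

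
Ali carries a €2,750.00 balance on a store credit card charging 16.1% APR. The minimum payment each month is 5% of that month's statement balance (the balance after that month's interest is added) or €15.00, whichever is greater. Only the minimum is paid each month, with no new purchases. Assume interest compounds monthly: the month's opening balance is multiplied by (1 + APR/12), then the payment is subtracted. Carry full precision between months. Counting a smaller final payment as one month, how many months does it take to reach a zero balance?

Monthly rate r = 16.1%/12 = 1.34167% = 0.0134167.
While 5% of the post-interest balance exceeds €15.00, each month B ← (B·(1+r))·(1 − 0.05), i.e. B shrinks by the factor (1+r)·0.95 = 0.96275.
This holds for months 1–59. Entering month 60 the balance is €292.77; 5% of the post-interest balance is now below €15.00, so the flat €15.00 minimum applies from here.
From month 60 a fixed €15.00 at rate r clears €292.77 in 23 more payments. Total: 59 + 23 = 82 months.

82 months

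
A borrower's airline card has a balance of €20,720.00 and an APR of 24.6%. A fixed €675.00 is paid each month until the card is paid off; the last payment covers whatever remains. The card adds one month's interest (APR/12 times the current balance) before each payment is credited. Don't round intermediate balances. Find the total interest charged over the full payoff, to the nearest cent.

€12,287.42

Monthly rate r = 24.6%/12 = 2.05% = 0.0205.
Payoff takes n = ⌈−ln(1 − rB₀/P)/ln(1+r)⌉ = ⌈48.899⌉ = 49 payments; the last is €607.42.
Total paid = 48·€675.00 + €607.42 = €33,007.42.
Total interest = total paid − principal = €33,007.42 − €20,720.00 = €12,287.42.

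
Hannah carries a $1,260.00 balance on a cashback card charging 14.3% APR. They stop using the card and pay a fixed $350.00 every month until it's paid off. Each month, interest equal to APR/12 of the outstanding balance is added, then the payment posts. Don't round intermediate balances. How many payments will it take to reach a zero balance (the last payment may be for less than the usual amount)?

Monthly rate r = 14.3%/12 = 1.19167% = 0.0119167.
Recurrence: B ← B·(1+r) − $350.00.
Month 1: interest $15.02; balance after payment $925.02.
Month 2: interest $11.02; balance after payment $586.04.
Month 3: interest $6.98; balance after payment $243.02.
Month 4: interest $2.90; balance after payment $0.00.

4 months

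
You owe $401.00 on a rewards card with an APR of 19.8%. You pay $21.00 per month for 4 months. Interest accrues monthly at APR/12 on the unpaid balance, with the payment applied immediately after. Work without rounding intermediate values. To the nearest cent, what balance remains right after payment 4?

Monthly rate r = 19.8%/12 = 1.65% = 0.0165.
Each month: B ← B·(1+r) − $21.00.
Month 1: interest $6.62; balance after payment $386.62.
Month 2: interest $6.38; balance after payment $372.00.
Month 3: interest $6.14; balance after payment $357.13.
Month 4: interest $5.89; balance after payment $342.03.

$342.03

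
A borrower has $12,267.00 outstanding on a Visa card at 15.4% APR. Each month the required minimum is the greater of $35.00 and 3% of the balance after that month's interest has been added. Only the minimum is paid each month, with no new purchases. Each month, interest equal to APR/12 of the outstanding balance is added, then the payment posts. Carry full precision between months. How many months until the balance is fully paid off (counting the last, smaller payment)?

Monthly rate r = 15.4%/12 = 1.28333% = 0.0128333.
While 3% of the post-interest balance exceeds $35.00, each month B ← (B·(1+r))·(1 − 0.03), i.e. B shrinks by the factor (1+r)·0.97 = 0.98245.
This holds for months 1–134. Entering month 135 the balance is $1,143.51; 3% of the post-interest balance is now below $35.00, so the flat $35.00 minimum applies from here.
From month 135 a fixed $35.00 at rate r clears $1,143.51 in 43 more payments. Total: 134 + 43 = 177 months.

177 months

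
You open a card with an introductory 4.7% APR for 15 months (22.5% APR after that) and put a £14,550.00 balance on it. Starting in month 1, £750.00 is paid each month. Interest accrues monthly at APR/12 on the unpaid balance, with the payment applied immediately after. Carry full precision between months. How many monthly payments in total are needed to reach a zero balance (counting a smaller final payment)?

21 months

Promo months 1–15 at r₀ = 4.7%/12 = 0.00391667; months 16+ at r₁ = 22.5%/12 = 0.01875.
After month 15: iterate B ← B·(1+r₀) − £750.00 for 15 months → £3,864.92.
Then at r₁ with £750.00/mo: n₂ = −ln(1 − r₁·B/P)/ln(1+r₁) ≈ 5.47 → 6 more payments.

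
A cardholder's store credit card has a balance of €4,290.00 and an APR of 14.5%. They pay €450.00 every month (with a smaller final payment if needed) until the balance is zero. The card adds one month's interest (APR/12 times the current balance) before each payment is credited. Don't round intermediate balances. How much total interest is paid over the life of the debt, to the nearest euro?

€296

Monthly rate r = 14.5%/12 = 1.20833% = 0.0120833.
Payoff takes n = ⌈−ln(1 − rB₀/P)/ln(1+r)⌉ = ⌈10.190⌉ = 11 payments; the last is €85.77.
Total paid = 10·€450.00 + €85.77 = €4,585.77.
Total interest = total paid − principal = €4,585.77 − €4,290.00 = €295.77.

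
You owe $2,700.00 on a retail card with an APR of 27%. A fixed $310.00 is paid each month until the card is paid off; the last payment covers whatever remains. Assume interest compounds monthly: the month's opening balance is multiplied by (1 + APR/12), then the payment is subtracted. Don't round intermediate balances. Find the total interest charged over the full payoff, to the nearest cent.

$339.38

Monthly rate r = 27%/12 = 2.25% = 0.0225.
Payoff takes n = ⌈−ln(1 − rB₀/P)/ln(1+r)⌉ = ⌈9.803⌉ = 10 payments; the last is $249.38.
Total paid = 9·$310.00 + $249.38 = $3,039.38.
Total interest = total paid − principal = $3,039.38 − $2,700.00 = $339.38.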